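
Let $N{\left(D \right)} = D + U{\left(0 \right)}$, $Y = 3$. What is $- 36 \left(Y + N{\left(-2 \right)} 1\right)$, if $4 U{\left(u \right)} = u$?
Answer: $-36$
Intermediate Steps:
$U{\left(u \right)} = \frac{u}{4}$
$N{\left(D \right)} = D$ ($N{\left(D \right)} = D + \frac{1}{4} \cdot 0 = D + 0 = D$)
$- 36 \left(Y + N{\left(-2 \right)} 1\right) = - 36 \left(3 - 2\right) = \left(-36\right) 1 = -36$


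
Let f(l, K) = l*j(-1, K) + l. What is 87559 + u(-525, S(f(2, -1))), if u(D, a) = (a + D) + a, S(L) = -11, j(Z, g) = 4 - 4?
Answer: 87012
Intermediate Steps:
j(Z, g) = 0
f(l, K) = l (f(l, K) = l*0 + l = 0 + l = l)
u(D, a) = D + 2*a (u(D, a) = (D + a) + a = D + 2*a)
87559 + u(-525, S(f(2, -1))) = 87559 + (-525 + 2*(-11)) = 87559 + (-525 - 22) = 87559 - 547 = 87012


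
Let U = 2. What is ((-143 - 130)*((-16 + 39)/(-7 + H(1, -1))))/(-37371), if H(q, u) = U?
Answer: -2093/62285 ≈ -0.033604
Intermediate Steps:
H(q, u) = 2
((-143 - 130)*((-16 + 39)/(-7 + H(1, -1))))/(-37371) = ((-143 - 130)*((-16 + 39)/(-7 + 2)))/(-37371) = -6279/(-5)*(-1/37371) = -6279*(-1)/5*(-1/37371) = -273*(-23/5)*(-1/37371) = (6279/5)*(-1/37371) = -2093/62285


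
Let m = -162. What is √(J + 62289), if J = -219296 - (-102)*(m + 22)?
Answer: I*√171287 ≈ 413.87*I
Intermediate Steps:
J = -233576 (J = -219296 - (-102)*(-162 + 22) = -219296 - (-102)*(-140) = -219296 - 1*14280 = -219296 - 14280 = -233576)
√(J + 62289) = √(-233576 + 62289) = √(-171287) = I*√171287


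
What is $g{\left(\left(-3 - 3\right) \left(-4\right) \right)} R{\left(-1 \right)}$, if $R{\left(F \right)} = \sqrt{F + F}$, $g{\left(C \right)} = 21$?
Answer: $21 i \sqrt{2} \approx 29.698 i$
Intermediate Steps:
$R{\left(F \right)} = \sqrt{2} \sqrt{F}$ ($R{\left(F \right)} = \sqrt{2 F} = \sqrt{2} \sqrt{F}$)
$g{\left(\left(-3 - 3\right) \left(-4\right) \right)} R{\left(-1 \right)} = 21 \sqrt{2} \sqrt{-1} = 21 \sqrt{2} i = 21 i \sqrt{2}$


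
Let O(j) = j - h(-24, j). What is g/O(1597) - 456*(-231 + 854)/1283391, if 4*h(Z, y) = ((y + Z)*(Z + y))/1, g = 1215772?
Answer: -45374874472/20701524627 ≈ -2.1919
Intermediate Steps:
h(Z, y) = (Z + y)²/4 (h(Z, y) = (((y + Z)*(Z + y))/1)/4 = (((Z + y)*(Z + y))*1)/4 = ((Z + y)²*1)/4 = (Z + y)²/4)
O(j) = j - (-24 + j)²/4
g/O(1597) - 456*(-231 + 854)/1283391 = 1215772/(1597 - (-24 + 1597)²/4) - 456*(-231 + 854)/1283391 = 1215772/(1597 - ¼*1573²) - 456*623*(1/1283391) = 1215772/(1597 - ¼*2474329) - 284088*1/1283391 = 1215772/(1597 - 2474329/4) - 94696/427797 = 1215772/(-2467941/4) - 94696/427797 = 1215772*(-4/2467941) - 94696/427797 = -286064/145173 - 94696/427797 = -45374874472/20701524627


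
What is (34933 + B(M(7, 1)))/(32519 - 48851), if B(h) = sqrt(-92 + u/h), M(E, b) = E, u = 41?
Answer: -34933/16332 - I*sqrt(469)/38108 ≈ -2.1389 - 0.00056829*I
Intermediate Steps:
B(h) = sqrt(-92 + 41/h)
(34933 + B(M(7, 1)))/(32519 - 48851) = (34933 + sqrt(-92 + 41/7))/(32519 - 48851) = (34933 + sqrt(-92 + 41*(1/7)))/(-16332) = (34933 + sqrt(-92 + 41/7))*(-1/16332) = (34933 + sqrt(-603/7))*(-1/16332) = (34933 + 3*I*sqrt(469)/7)*(-1/16332) = -34933/16332 - I*sqrt(469)/38108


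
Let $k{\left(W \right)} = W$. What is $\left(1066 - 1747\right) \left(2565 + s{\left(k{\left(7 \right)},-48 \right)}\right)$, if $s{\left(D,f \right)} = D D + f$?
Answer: $-1747446$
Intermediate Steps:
$s{\left(D,f \right)} = f + D^{2}$ ($s{\left(D,f \right)} = D^{2} + f = f + D^{2}$)
$\left(1066 - 1747\right) \left(2565 + s{\left(k{\left(7 \right)},-48 \right)}\right) = \left(1066 - 1747\right) \left(2565 - \left(48 - 7^{2}\right)\right) = - 681 \left(2565 + \left(-48 + 49\right)\right) = - 681 \left(2565 + 1\right) = \left(-681\right) 2566 = -1747446$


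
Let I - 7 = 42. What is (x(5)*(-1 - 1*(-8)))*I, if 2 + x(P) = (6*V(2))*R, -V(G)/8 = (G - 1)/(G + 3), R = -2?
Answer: 29498/5 ≈ 5899.6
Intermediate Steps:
I = 49 (I = 7 + 42 = 49)
V(G) = -8*(-1 + G)/(3 + G) (V(G) = -8*(G - 1)/(G + 3) = -8*(-1 + G)/(3 + G))
x(P) = 86/5 (x(P) = -2 + (6*(8*(1 - 1*2)/(3 + 2)))*(-2) = -2 + (6*(8*(1 - 2)/5))*(-2) = -2 + (6*(8*(⅕)*(-1)))*(-2) = -2 + (6*(-8/5))*(-2) = -2 - 48/5*(-2) = -2 + 96/5 = 86/5)
(x(5)*(-1 - 1*(-8)))*I = (86*(-1 - 1*(-8))/5)*49 = (86*(-1 + 8)/5)*49 = ((86/5)*7)*49 = (602/5)*49 = 29498/5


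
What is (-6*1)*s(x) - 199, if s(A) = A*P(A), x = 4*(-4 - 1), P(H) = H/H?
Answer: -79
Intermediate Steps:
P(H) = 1
x = -20 (x = 4*(-5) = -20)
s(A) = A (s(A) = A*1 = A)
(-6*1)*s(x) - 199 = -6*1*(-20) - 199 = -6*(-20) - 199 = 120 - 199 = -79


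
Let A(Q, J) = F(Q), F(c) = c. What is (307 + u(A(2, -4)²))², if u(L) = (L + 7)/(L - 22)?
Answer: 30415225/324 ≈ 93874.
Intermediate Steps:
A(Q, J) = Q
u(L) = (7 + L)/(-22 + L)
(307 + u(A(2, -4)²))² = (307 + (7 + 2²)/(-22 + 2²))² = (307 + (7 + 4)/(-22 + 4))² = (307 + 11/(-18))² = (307 - 1/18*11)² = (307 - 11/18)² = (5515/18)² = 30415225/324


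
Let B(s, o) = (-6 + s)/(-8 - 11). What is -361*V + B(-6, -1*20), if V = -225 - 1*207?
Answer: 2963100/19 ≈ 1.5595e+5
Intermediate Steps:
V = -432 (V = -225 - 207 = -432)
B(s, o) = 6/19 - s/19 (B(s, o) = (-6 + s)/(-19) = (-6 + s)*(-1/19) = 6/19 - s/19)
-361*V + B(-6, -1*20) = -361*(-432) + (6/19 - 1/19*(-6)) = 155952 + (6/19 + 6/19) = 155952 + 12/19 = 2963100/19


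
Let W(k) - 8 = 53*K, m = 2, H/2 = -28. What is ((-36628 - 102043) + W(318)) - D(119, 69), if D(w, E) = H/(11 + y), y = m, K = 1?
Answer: -1801874/13 ≈ -1.3861e+5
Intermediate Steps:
H = -56 (H = 2*(-28) = -56)
y = 2
W(k) = 61 (W(k) = 8 + 53*1 = 8 + 53 = 61)
D(w, E) = -56/13 (D(w, E) = -56/(11 + 2) = -56/13)
((-36628 - 102043) + W(318)) - D(119, 69) = ((-36628 - 102043) + 61) - 1*(-56/13) = (-138671 + 61) + 56/13 = -138610 + 56/13 = -1801874/13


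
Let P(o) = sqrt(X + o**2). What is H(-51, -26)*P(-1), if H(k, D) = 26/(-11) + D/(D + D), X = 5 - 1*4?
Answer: -41*sqrt(2)/22 ≈ -2.6356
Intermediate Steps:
X = 1 (X = 5 - 4 = 1)
P(o) = sqrt(1 + o**2)
H(k, D) = -41/22 (H(k, D) = 26*(-1/11) + D/((2*D)) = -26/11 + D*(1/(2*D)) = -26/11 + 1/2 = -41/22)
H(-51, -26)*P(-1) = -41*sqrt(1 + (-1)**2)/22 = -41*sqrt(1 + 1)/22 = -41*sqrt(2)/22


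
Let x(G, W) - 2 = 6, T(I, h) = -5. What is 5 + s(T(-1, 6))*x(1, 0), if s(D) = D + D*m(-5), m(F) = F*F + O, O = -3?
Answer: -915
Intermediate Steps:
m(F) = -3 + F² (m(F) = F*F - 3 = F² - 3 = -3 + F²)
x(G, W) = 8 (x(G, W) = 2 + 6 = 8)
s(D) = 23*D (s(D) = D + D*(-3 + (-5)²) = D + D*(-3 + 25) = D + D*22 = D + 22*D = 23*D)
5 + s(T(-1, 6))*x(1, 0) = 5 + (23*(-5))*8 = 5 - 115*8 = 5 - 920 = -915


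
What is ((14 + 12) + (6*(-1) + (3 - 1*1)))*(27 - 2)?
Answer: 550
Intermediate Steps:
((14 + 12) + (6*(-1) + (3 - 1*1)))*(27 - 2) = (26 + (-6 + (3 - 1)))*25 = (26 + (-6 + 2))*25 = (26 - 4)*25 = 22*25 = 550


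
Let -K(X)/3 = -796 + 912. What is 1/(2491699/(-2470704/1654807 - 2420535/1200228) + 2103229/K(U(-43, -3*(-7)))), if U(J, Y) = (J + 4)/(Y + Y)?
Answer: -808627460341812/578956911877843651615 ≈ -1.3967e-6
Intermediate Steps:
U(J, Y) = (4 + J)/(2*Y) (U(J, Y) = (4 + J)/((2*Y)) = (4 + J)*(1/(2*Y)) = (4 + J)/(2*Y))
K(X) = -348 (K(X) = -3*(-796 + 912) = -3*116 = -348)
1/(2491699/(-2470704/1654807 - 2420535/1200228) + 2103229/K(U(-43, -3*(-7)))) = 1/(2491699/(-2470704/1654807 - 2420535/1200228) + 2103229/(-348)) = 1/(2491699/(-2470704*1/1654807 - 2420535*1/1200228) + 2103229*(-1/348)) = 1/(2491699/(-2470704/1654807 - 806845/400076) - 2103229/348) = 1/(2491699/(-2323642127419/662048565332) - 2103229/348) = 1/(2491699*(-662048565332/2323642127419) - 2103229/348) = 1/(-1649625748189179068/2323642127419 - 2103229/348) = 1/(-578956911877843651615/808627460341812) = -808627460341812/578956911877843651615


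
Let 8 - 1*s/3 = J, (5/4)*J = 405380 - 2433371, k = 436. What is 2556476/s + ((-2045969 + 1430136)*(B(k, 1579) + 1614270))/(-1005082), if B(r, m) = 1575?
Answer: 6054137857023375445/6114921903246 ≈ 9.9006e+5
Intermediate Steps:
J = -8111964/5 (J = 4*(405380 - 2433371)/5 = (⅘)*(-2027991) = -8111964/5 ≈ -1.6224e+6)
s = 24336012/5 (s = 24 - 3*(-8111964/5) = 24 + 24335892/5 = 24336012/5 ≈ 4.8672e+6)
2556476/s + ((-2045969 + 1430136)*(B(k, 1579) + 1614270))/(-1005082) = 2556476/(24336012/5) + ((-2045969 + 1430136)*(1575 + 1614270))/(-1005082) = 2556476*(5/24336012) - 615833*1615845*(-1/1005082) = 3195595/6084003 - 995090673885*(-1/1005082) = 3195595/6084003 + 995090673885/1005082 = 6054137857023375445/6114921903246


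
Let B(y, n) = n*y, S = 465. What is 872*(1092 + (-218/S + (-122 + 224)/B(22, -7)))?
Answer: 34059063448/35805 ≈ 9.5124e+5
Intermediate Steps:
872*(1092 + (-218/S + (-122 + 224)/B(22, -7))) = 872*(1092 + (-218/465 + (-122 + 224)/((-7*22)))) = 872*(1092 + (-218*1/465 + 102/(-154))) = 872*(1092 + (-218/465 + 102*(-1/154))) = 872*(1092 + (-218/465 - 51/77)) = 872*(1092 - 40501/35805) = 872*(39058559/35805) = 34059063448/35805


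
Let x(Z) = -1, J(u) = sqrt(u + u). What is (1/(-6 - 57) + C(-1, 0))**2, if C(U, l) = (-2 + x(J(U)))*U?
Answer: 35344/3969 ≈ 8.9050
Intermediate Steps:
J(u) = sqrt(2)*sqrt(u) (J(u) = sqrt(2*u) = sqrt(2)*sqrt(u))
C(U, l) = -3*U (C(U, l) = (-2 - 1)*U = -3*U)
(1/(-6 - 57) + C(-1, 0))**2 = (1/(-6 - 57) - 3*(-1))**2 = (1/(-63) + 3)**2 = (-1/63 + 3)**2 = (188/63)**2 = 35344/3969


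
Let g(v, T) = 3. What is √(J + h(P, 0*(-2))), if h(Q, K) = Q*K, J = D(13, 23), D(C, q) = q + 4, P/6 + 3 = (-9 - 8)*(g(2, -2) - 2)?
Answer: 3*√3 ≈ 5.1962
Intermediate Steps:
P = -120 (P = -18 + 6*((-9 - 8)*(3 - 2)) = -18 + 6*(-17*1) = -18 + 6*(-17) = -18 - 102 = -120)
D(C, q) = 4 + q
J = 27 (J = 4 + 23 = 27)
h(Q, K) = K*Q
√(J + h(P, 0*(-2))) = √(27 + (0*(-2))*(-120)) = √(27 + 0*(-120)) = √(27 + 0) = √27 = 3*√3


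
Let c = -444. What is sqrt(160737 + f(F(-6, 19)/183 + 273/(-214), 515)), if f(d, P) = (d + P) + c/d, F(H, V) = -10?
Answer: sqrt(672648190073766662395218)/2040301038 ≈ 401.98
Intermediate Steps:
f(d, P) = P + d - 444/d (f(d, P) = (d + P) - 444/d = (P + d) - 444/d = P + d - 444/d)
sqrt(160737 + f(F(-6, 19)/183 + 273/(-214), 515)) = sqrt(160737 + (515 + (-10/183 + 273/(-214)) - 444/(-10/183 + 273/(-214)))) = sqrt(160737 + (515 + (-10*1/183 + 273*(-1/214)) - 444/(-10*1/183 + 273*(-1/214)))) = sqrt(160737 + (515 + (-10/183 - 273/214) - 444/(-10/183 - 273/214))) = sqrt(160737 + (515 - 52099/39162 - 444/(-52099/39162))) = sqrt(160737 + (515 - 52099/39162 - 444*(-39162/52099))) = sqrt(160737 + (515 - 52099/39162 + 17387928/52099)) = sqrt(160737 + 1728986765105/2040301038) = sqrt(329680854710111/2040301038) = sqrt(672648190073766662395218)/2040301038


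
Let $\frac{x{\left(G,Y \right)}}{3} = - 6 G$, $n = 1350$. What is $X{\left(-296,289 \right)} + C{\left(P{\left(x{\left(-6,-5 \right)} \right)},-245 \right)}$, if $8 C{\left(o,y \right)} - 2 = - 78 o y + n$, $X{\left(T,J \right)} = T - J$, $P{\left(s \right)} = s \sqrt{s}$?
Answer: $-416 + 1547910 \sqrt{3} \approx 2.6806 \cdot 10^{6}$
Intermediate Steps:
$x{\left(G,Y \right)} = - 18 G$ ($x{\left(G,Y \right)} = 3 \left(- 6 G\right) = - 18 G$)
$P{\left(s \right)} = s^{\frac{3}{2}}$
$C{\left(o,y \right)} = 169 - \frac{39 o y}{4}$ ($C{\left(o,y \right)} = \frac{1}{4} + \frac{- 78 o y + 1350}{8} = \frac{1}{4} + \frac{1350 - 78 o y}{8} = \frac{1}{4} - \left(- \frac{675}{4} + \frac{39 o y}{4}\right) = 169 - \frac{39 o y}{4}$)
$X{\left(-296,289 \right)} + C{\left(P{\left(x{\left(-6,-5 \right)} \right)},-245 \right)} = \left(-296 - 289\right) - \left(-169 + \frac{39}{4} \left(\left(-18\right) \left(-6\right)\right)^{\frac{3}{2}} \left(-245\right)\right) = \left(-296 - 289\right) - \left(-169 + \frac{39}{4} \cdot 108^{\frac{3}{2}} \left(-245\right)\right) = -585 - \left(-169 + \frac{39}{4} \cdot 648 \sqrt{3} \left(-245\right)\right) = -585 + \left(169 + 1547910 \sqrt{3}\right) = -416 + 1547910 \sqrt{3}$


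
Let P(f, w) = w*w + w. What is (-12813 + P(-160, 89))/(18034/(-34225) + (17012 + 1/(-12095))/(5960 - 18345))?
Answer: 984958468173525/389742887633 ≈ 2527.2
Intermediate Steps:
P(f, w) = w + w² (P(f, w) = w² + w = w + w²)
(-12813 + P(-160, 89))/(18034/(-34225) + (17012 + 1/(-12095))/(5960 - 18345)) = (-12813 + 89*(1 + 89))/(18034/(-34225) + (17012 + 1/(-12095))/(5960 - 18345)) = (-12813 + 89*90)/(18034*(-1/34225) + (17012 - 1/12095)/(-12385)) = (-12813 + 8010)/(-18034/34225 + (205760139/12095)*(-1/12385)) = -4803/(-18034/34225 - 205760139/149796575) = -4803/(-389742887633/205071511175) = -4803*(-205071511175/389742887633) = 984958468173525/389742887633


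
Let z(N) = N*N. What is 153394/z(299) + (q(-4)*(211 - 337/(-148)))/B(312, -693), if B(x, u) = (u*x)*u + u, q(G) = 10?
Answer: 340167442905809/198254542411926 ≈ 1.7158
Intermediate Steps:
B(x, u) = u + x*u**2 (B(x, u) = x*u**2 + u = u + x*u**2)
z(N) = N**2
153394/z(299) + (q(-4)*(211 - 337/(-148)))/B(312, -693) = 153394/(299**2) + (10*(211 - 337/(-148)))/((-693*(1 - 693*312))) = 153394/89401 + (10*(211 - 337*(-1/148)))/((-693*(1 - 216216))) = 153394*(1/89401) + (10*(211 + 337/148))/((-693*(-216215))) = 153394/89401 + (10*(31565/148))/149836995 = 153394/89401 + (157825/74)*(1/149836995) = 153394/89401 + 31565/2217587526 = 340167442905809/198254542411926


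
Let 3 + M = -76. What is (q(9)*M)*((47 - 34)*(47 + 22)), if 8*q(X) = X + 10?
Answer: -1346397/8 ≈ -1.6830e+5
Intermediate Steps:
q(X) = 5/4 + X/8 (q(X) = (X + 10)/8 = (10 + X)/8 = 5/4 + X/8)
M = -79 (M = -3 - 76 = -79)
(q(9)*M)*((47 - 34)*(47 + 22)) = ((5/4 + (⅛)*9)*(-79))*((47 - 34)*(47 + 22)) = ((5/4 + 9/8)*(-79))*(13*69) = ((19/8)*(-79))*897 = -1501/8*897 = -1346397/8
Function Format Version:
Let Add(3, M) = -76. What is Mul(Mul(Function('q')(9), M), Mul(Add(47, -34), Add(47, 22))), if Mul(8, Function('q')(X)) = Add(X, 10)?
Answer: Rational(-1346397, 8) ≈ -1.6830e+5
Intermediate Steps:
Function('q')(X) = Add(Rational(5, 4), Mul(Rational(1, 8), X)) (Function('q')(X) = Mul(Rational(1, 8), Add(X, 10)) = Mul(Rational(1, 8), Add(10, X)) = Add(Rational(5, 4), Mul(Rational(1, 8), X)))
M = -79 (M = Add(-3, -76) = -79)
Mul(Mul(Function('q')(9), M), Mul(Add(47, -34), Add(47, 22))) = Mul(Mul(Add(Rational(5, 4), Mul(Rational(1, 8), 9)), -79), Mul(Add(47, -34), Add(47, 22))) = Mul(Mul(Add(Rational(5, 4), Rational(9, 8)), -79), Mul(13, 69)) = Mul(Mul(Rational(19, 8), -79), 897) = Mul(Rational(-1501, 8), 897) = Rational(-1346397, 8)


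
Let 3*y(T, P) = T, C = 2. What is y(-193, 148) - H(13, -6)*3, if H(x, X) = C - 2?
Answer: -193/3 ≈ -64.333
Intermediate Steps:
y(T, P) = T/3
H(x, X) = 0 (H(x, X) = 2 - 2 = 0)
y(-193, 148) - H(13, -6)*3 = (⅓)*(-193) - 0*3 = -193/3 - 1*0 = -193/3 + 0 = -193/3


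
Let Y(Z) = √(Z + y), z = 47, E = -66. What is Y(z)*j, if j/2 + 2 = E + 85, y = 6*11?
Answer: 34*√113 ≈ 361.42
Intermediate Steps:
y = 66
Y(Z) = √(66 + Z) (Y(Z) = √(Z + 66) = √(66 + Z))
j = 34 (j = -4 + 2*(-66 + 85) = -4 + 2*19 = -4 + 38 = 34)
Y(z)*j = √(66 + 47)*34 = √113*34 = 34*√113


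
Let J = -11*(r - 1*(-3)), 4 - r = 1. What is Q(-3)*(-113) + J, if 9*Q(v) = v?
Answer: -85/3 ≈ -28.333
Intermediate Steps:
r = 3 (r = 4 - 1*1 = 4 - 1 = 3)
Q(v) = v/9
J = -66 (J = -11*(3 - 1*(-3)) = -11*(3 + 3) = -11*6 = -66)
Q(-3)*(-113) + J = ((1/9)*(-3))*(-113) - 66 = -1/3*(-113) - 66 = 113/3 - 66 = -85/3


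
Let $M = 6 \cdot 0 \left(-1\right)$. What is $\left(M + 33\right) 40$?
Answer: $1320$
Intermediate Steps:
$M = 0$ ($M = 0 \left(-1\right) = 0$)
$\left(M + 33\right) 40 = \left(0 + 33\right) 40 = 33 \cdot 40 = 1320$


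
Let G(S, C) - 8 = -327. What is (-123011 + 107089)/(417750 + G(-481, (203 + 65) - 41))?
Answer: -15922/417431 ≈ -0.038143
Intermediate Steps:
G(S, C) = -319 (G(S, C) = 8 - 327 = -319)
(-123011 + 107089)/(417750 + G(-481, (203 + 65) - 41)) = (-123011 + 107089)/(417750 - 319) = -15922/417431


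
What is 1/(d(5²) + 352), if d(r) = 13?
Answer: 1/365 ≈ 0.0027397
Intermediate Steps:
1/(d(5²) + 352) = 1/(13 + 352) = 1/365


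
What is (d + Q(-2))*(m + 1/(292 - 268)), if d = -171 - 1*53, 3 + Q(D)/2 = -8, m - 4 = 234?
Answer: -234233/4 ≈ -58558.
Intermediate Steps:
m = 238 (m = 4 + 234 = 238)
Q(D) = -22 (Q(D) = -6 + 2*(-8) = -6 - 16 = -22)
d = -224 (d = -171 - 53 = -224)
(d + Q(-2))*(m + 1/(292 - 268)) = (-224 - 22)*(238 + 1/(292 - 268)) = -246*(238 + 1/24) = -246*5713/24 = -234233/4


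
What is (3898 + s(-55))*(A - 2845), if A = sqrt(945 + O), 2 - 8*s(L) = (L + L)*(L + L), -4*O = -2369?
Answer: -27149835/4 + 9543*sqrt(6149)/8 ≈ -6.6939e+6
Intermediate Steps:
O = 2369/4 (O = -1/4*(-2369) = 2369/4 ≈ 592.25)
s(L) = 1/4 - L**2/2 (s(L) = 1/4 - (L + L)*(L + L)/8 = 1/4 - 2*L*2*L/8 = 1/4 - L**2/2)
A = sqrt(6149)/2 (A = sqrt(945 + 2369/4) = sqrt(6149/4) = sqrt(6149)/2 ≈ 39.208)
(3898 + s(-55))*(A - 2845) = (3898 + (1/4 - 1/2*(-55)**2))*(sqrt(6149)/2 - 2845) = (3898 + (1/4 - 1/2*3025))*(-2845 + sqrt(6149)/2) = (3898 + (1/4 - 3025/2))*(-2845 + sqrt(6149)/2) = (3898 - 6049/4)*(-2845 + sqrt(6149)/2) = 9543*(-2845 + sqrt(6149)/2)/4 = -27149835/4 + 9543*sqrt(6149)/8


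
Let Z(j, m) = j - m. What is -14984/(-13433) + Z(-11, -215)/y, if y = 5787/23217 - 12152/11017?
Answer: -232551525782476/977822122655 ≈ -237.83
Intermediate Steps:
y = -72792535/85260563 (y = 5787*(1/23217) - 12152*1/11017 = 1929/7739 - 12152/11017 = -72792535/85260563 ≈ -0.85377)
-14984/(-13433) + Z(-11, -215)/y = -14984/(-13433) + (-11 - 1*(-215))/(-72792535/85260563) = -14984*(-1/13433) + (-11 + 215)*(-85260563/72792535) = 14984/13433 + 204*(-85260563/72792535) = 14984/13433 - 17393154852/72792535 = -232551525782476/977822122655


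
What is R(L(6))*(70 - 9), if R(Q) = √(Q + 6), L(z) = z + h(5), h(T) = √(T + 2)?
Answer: 61*√(12 + √7) ≈ 233.45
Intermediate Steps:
h(T) = √(2 + T)
L(z) = z + √7 (L(z) = z + √(2 + 5) = z + √7)
R(Q) = √(6 + Q)
R(L(6))*(70 - 9) = √(6 + (6 + √7))*(70 - 9) = √(12 + √7)*61 = 61*√(12 + √7)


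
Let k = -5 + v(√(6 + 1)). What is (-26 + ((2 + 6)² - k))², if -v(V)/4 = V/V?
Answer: 2209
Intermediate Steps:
v(V) = -4 (v(V) = -4*V/V = -4*1 = -4)
k = -9 (k = -5 - 4 = -9)
(-26 + ((2 + 6)² - k))² = (-26 + ((2 + 6)² - 1*(-9)))² = (-26 + (8² + 9))² = (-26 + (64 + 9))² = (-26 + 73)² = 47² = 2209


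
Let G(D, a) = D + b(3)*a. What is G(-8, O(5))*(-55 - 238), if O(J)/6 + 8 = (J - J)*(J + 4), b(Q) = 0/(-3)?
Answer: 2344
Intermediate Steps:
b(Q) = 0 (b(Q) = 0*(-1/3) = 0)
O(J) = -48 (O(J) = -48 + 6*((J - J)*(J + 4)) = -48 + 6*(0*(4 + J)) = -48 + 6*0 = -48 + 0 = -48)
G(D, a) = D (G(D, a) = D + 0*a = D + 0 = D)
G(-8, O(5))*(-55 - 238) = -8*(-55 - 238) = -8*(-293) = 2344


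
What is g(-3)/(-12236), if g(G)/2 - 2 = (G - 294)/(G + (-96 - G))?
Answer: -163/195776 ≈ -0.00083258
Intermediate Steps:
g(G) = 81/8 - G/48 (g(G) = 4 + 2*((G - 294)/(G + (-96 - G))) = 4 + 2*((-294 + G)/(-96)) = 4 + 2*((-294 + G)*(-1/96)) = 4 + 2*(49/16 - G/96) = 4 + (49/8 - G/48) = 81/8 - G/48)
g(-3)/(-12236) = (81/8 - 1/48*(-3))/(-12236) = (81/8 + 1/16)*(-1/12236) = (163/16)*(-1/12236) = -163/195776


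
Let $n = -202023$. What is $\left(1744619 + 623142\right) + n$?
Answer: $2165738$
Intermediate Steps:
$\left(1744619 + 623142\right) + n = \left(1744619 + 623142\right) - 202023 = 2367761 - 202023 = 2165738$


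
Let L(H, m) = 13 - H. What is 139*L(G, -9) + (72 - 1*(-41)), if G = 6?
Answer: 1086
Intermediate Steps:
139*L(G, -9) + (72 - 1*(-41)) = 139*(13 - 1*6) + (72 - 1*(-41)) = 139*(13 - 6) + (72 + 41) = 139*7 + 113 = 973 + 113 = 1086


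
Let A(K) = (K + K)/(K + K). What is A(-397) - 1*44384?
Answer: -44383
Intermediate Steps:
A(K) = 1 (A(K) = (2*K)/((2*K)) = (2*K)*(1/(2*K)) = 1)
A(-397) - 1*44384 = 1 - 1*44384 = 1 - 44384 = -44383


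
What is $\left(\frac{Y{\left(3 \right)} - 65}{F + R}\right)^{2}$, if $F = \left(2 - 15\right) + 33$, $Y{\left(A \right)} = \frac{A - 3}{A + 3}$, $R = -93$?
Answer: $\frac{4225}{5329} \approx 0.79283$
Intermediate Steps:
$Y{\left(A \right)} = \frac{-3 + A}{3 + A}$
$F = 20$ ($F = -13 + 33 = 20$)
$\left(\frac{Y{\left(3 \right)} - 65}{F + R}\right)^{2} = \left(\frac{\frac{-3 + 3}{3 + 3} - 65}{20 - 93}\right)^{2} = \left(\frac{\frac{1}{6} \cdot 0 - 65}{-73}\right)^{2} = \left(\left(\frac{1}{6} \cdot 0 - 65\right) \left(- \frac{1}{73}\right)\right)^{2} = \left(\left(0 - 65\right) \left(- \frac{1}{73}\right)\right)^{2} = \left(\left(-65\right) \left(- \frac{1}{73}\right)\right)^{2} = \left(\frac{65}{73}\right)^{2} = \frac{4225}{5329}$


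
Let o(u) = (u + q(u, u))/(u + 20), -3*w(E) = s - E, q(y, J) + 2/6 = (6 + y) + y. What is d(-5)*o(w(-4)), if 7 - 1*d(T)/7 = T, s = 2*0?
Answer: 15/2 ≈ 7.5000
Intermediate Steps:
s = 0
q(y, J) = 17/3 + 2*y (q(y, J) = -1/3 + ((6 + y) + y) = -1/3 + (6 + 2*y) = 17/3 + 2*y)
d(T) = 49 - 7*T
w(E) = E/3 (w(E) = -(0 - E)/3 = -(-1)*E/3 = E/3)
o(u) = (17/3 + 3*u)/(20 + u) (o(u) = (u + (17/3 + 2*u))/(u + 20) = (17/3 + 3*u)/(20 + u))
d(-5)*o(w(-4)) = (49 - 7*(-5))*((17 + 9*((1/3)*(-4)))/(3*(20 + (1/3)*(-4)))) = (49 + 35)*((17 + 9*(-4/3))/(3*(20 - 4/3))) = 84*((17 - 12)/(3*(56/3))) = 84*((1/3)*(3/56)*5) = 84*(5/56) = 15/2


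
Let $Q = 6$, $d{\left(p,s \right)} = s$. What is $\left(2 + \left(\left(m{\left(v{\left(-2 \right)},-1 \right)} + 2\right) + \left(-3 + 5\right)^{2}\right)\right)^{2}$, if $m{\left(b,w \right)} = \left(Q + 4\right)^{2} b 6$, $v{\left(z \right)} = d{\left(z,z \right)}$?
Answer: $1420864$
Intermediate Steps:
$v{\left(z \right)} = z$
$m{\left(b,w \right)} = 600 b$ ($m{\left(b,w \right)} = \left(6 + 4\right)^{2} b 6 = 10^{2} b 6 = 100 b 6 = 600 b$)
$\left(2 + \left(\left(m{\left(v{\left(-2 \right)},-1 \right)} + 2\right) + \left(-3 + 5\right)^{2}\right)\right)^{2} = \left(2 + \left(\left(600 \left(-2\right) + 2\right) + \left(-3 + 5\right)^{2}\right)\right)^{2} = \left(2 + \left(\left(-1200 + 2\right) + 2^{2}\right)\right)^{2} = \left(2 + \left(-1198 + 4\right)\right)^{2} = \left(2 - 1194\right)^{2} = \left(-1192\right)^{2} = 1420864$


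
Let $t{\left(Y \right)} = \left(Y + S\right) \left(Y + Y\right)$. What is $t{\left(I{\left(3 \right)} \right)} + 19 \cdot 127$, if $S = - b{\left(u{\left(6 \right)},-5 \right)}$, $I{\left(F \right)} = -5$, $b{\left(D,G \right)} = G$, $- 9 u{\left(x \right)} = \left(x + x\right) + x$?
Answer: $2413$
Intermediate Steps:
$u{\left(x \right)} = - \frac{x}{3}$ ($u{\left(x \right)} = - \frac{\left(x + x\right) + x}{9} = - \frac{2 x + x}{9} = - \frac{3 x}{9} = - \frac{x}{3}$)
$S = 5$ ($S = \left(-1\right) \left(-5\right) = 5$)
$t{\left(Y \right)} = 2 Y \left(5 + Y\right)$ ($t{\left(Y \right)} = \left(Y + 5\right) \left(Y + Y\right) = \left(5 + Y\right) 2 Y = 2 Y \left(5 + Y\right)$)
$t{\left(I{\left(3 \right)} \right)} + 19 \cdot 127 = 2 \left(-5\right) \left(5 - 5\right) + 19 \cdot 127 = 2 \left(-5\right) 0 + 2413 = 0 + 2413 = 2413$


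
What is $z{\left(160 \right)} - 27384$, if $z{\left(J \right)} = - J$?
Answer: $-27544$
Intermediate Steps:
$z{\left(160 \right)} - 27384 = \left(-1\right) 160 - 27384 = -160 - 27384 = -27544$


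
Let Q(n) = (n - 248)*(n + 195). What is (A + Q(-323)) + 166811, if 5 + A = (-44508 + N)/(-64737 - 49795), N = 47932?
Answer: 6868884046/28633 ≈ 2.3989e+5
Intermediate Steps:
A = -144021/28633 (A = -5 + (-44508 + 47932)/(-64737 - 49795) = -5 + 3424/(-114532) = -5 + 3424*(-1/114532) = -5 - 856/28633 = -144021/28633 ≈ -5.0299)
Q(n) = (-248 + n)*(195 + n)
(A + Q(-323)) + 166811 = (-144021/28633 + (-48360 + (-323)² - 53*(-323))) + 166811 = (-144021/28633 + (-48360 + 104329 + 17119)) + 166811 = (-144021/28633 + 73088) + 166811 = 2092584683/28633 + 166811 = 6868884046/28633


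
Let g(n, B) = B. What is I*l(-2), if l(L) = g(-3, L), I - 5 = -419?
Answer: 828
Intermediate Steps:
I = -414 (I = 5 - 419 = -414)
l(L) = L
I*l(-2) = -414*(-2) = 828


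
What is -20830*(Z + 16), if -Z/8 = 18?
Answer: 2666240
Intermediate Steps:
Z = -144 (Z = -8*18 = -144)
-20830*(Z + 16) = -20830*(-144 + 16) = -20830*(-128) = 2666240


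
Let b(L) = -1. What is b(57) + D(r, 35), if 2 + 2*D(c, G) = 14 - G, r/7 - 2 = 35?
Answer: -25/2 ≈ -12.500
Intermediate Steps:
r = 259 (r = 14 + 7*35 = 14 + 245 = 259)
D(c, G) = 6 - G/2 (D(c, G) = -1 + (14 - G)/2 = -1 + (7 - G/2) = 6 - G/2)
b(57) + D(r, 35) = -1 + (6 - 1/2*35) = -1 + (6 - 35/2) = -1 - 23/2 = -25/2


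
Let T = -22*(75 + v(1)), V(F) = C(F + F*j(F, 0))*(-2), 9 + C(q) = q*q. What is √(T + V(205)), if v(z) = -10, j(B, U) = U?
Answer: I*√85462 ≈ 292.34*I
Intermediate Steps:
C(q) = -9 + q² (C(q) = -9 + q*q = -9 + q²)
V(F) = 18 - 2*F² (V(F) = (-9 + (F + F*0)²)*(-2) = (-9 + (F + 0)²)*(-2) = (-9 + F²)*(-2) = 18 - 2*F²)
T = -1430 (T = -22*(75 - 10) = -22*65 = -1430)
√(T + V(205)) = √(-1430 + (18 - 2*205²)) = √(-1430 + (18 - 2*42025)) = √(-1430 + (18 - 84050)) = √(-1430 - 84032) = √(-85462) = I*√85462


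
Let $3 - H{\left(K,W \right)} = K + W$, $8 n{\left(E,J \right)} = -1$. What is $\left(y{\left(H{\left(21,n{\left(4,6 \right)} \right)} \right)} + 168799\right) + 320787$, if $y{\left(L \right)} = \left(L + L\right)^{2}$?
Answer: $\frac{7853825}{16} \approx 4.9086 \cdot 10^{5}$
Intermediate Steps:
$n{\left(E,J \right)} = - \frac{1}{8}$ ($n{\left(E,J \right)} = \frac{1}{8} \left(-1\right) = - \frac{1}{8}$)
$H{\left(K,W \right)} = 3 - K - W$ ($H{\left(K,W \right)} = 3 - \left(K + W\right) = 3 - K - W$)
$y{\left(L \right)} = 4 L^{2}$ ($y{\left(L \right)} = \left(2 L\right)^{2} = 4 L^{2}$)
$\left(y{\left(H{\left(21,n{\left(4,6 \right)} \right)} \right)} + 168799\right) + 320787 = \left(4 \left(3 - 21 - - \frac{1}{8}\right)^{2} + 168799\right) + 320787 = \left(4 \left(3 - 21 + \frac{1}{8}\right)^{2} + 168799\right) + 320787 = \left(4 \left(- \frac{143}{8}\right)^{2} + 168799\right) + 320787 = \left(4 \cdot \frac{20449}{64} + 168799\right) + 320787 = \left(\frac{20449}{16} + 168799\right) + 320787 = \frac{2721233}{16} + 320787 = \frac{7853825}{16}$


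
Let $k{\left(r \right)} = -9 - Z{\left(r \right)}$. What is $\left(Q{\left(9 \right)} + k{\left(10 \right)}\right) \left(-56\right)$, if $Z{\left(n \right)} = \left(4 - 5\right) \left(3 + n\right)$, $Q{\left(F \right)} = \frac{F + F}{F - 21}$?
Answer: $-140$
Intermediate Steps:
$Q{\left(F \right)} = \frac{2 F}{-21 + F}$
$Z{\left(n \right)} = -3 - n$ ($Z{\left(n \right)} = - (3 + n) = -3 - n$)
$k{\left(r \right)} = -6 + r$ ($k{\left(r \right)} = -9 - \left(-3 - r\right) = -9 + \left(3 + r\right) = -6 + r$)
$\left(Q{\left(9 \right)} + k{\left(10 \right)}\right) \left(-56\right) = \left(2 \cdot 9 \frac{1}{-21 + 9} + \left(-6 + 10\right)\right) \left(-56\right) = \left(2 \cdot 9 \frac{1}{-12} + 4\right) \left(-56\right) = \left(2 \cdot 9 \left(- \frac{1}{12}\right) + 4\right) \left(-56\right) = \left(- \frac{3}{2} + 4\right) \left(-56\right) = \frac{5}{2} \left(-56\right) = -140$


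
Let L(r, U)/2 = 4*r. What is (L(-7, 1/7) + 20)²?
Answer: 1296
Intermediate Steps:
L(r, U) = 8*r (L(r, U) = 2*(4*r) = 8*r)
(L(-7, 1/7) + 20)² = (8*(-7) + 20)² = (-56 + 20)² = (-36)² = 1296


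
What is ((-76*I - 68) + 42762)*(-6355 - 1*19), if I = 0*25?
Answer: -272131556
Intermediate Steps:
I = 0
((-76*I - 68) + 42762)*(-6355 - 1*19) = ((-76*0 - 68) + 42762)*(-6355 - 1*19) = ((0 - 68) + 42762)*(-6355 - 19) = (-68 + 42762)*(-6374) = 42694*(-6374) = -272131556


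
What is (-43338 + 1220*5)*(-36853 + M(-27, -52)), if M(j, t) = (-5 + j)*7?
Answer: 1380673326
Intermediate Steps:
M(j, t) = -35 + 7*j
(-43338 + 1220*5)*(-36853 + M(-27, -52)) = (-43338 + 1220*5)*(-36853 + (-35 + 7*(-27))) = (-43338 + 6100)*(-36853 + (-35 - 189)) = -37238*(-36853 - 224) = -37238*(-37077) = 1380673326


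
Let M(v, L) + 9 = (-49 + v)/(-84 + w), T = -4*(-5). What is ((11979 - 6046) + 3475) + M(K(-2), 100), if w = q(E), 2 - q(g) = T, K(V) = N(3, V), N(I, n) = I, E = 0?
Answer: 479372/51 ≈ 9399.5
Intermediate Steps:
T = 20
K(V) = 3
q(g) = -18 (q(g) = 2 - 1*20 = 2 - 20 = -18)
w = -18
M(v, L) = -869/102 - v/102 (M(v, L) = -9 + (-49 + v)/(-84 - 18) = -9 + (-49 + v)/(-102) = -9 + (-49 + v)*(-1/102) = -9 + (49/102 - v/102) = -869/102 - v/102)
((11979 - 6046) + 3475) + M(K(-2), 100) = ((11979 - 6046) + 3475) + (-869/102 - 1/102*3) = (5933 + 3475) + (-869/102 - 1/34) = 9408 - 436/51 = 479372/51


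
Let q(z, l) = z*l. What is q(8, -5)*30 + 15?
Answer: -1185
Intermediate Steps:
q(z, l) = l*z
q(8, -5)*30 + 15 = -5*8*30 + 15 = -40*30 + 15 = -1200 + 15 = -1185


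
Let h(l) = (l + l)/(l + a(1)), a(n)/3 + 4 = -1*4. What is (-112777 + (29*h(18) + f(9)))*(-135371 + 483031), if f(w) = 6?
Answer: -39266458700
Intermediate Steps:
a(n) = -24 (a(n) = -12 + 3*(-1*4) = -12 + 3*(-4) = -12 - 12 = -24)
h(l) = 2*l/(-24 + l) (h(l) = (l + l)/(l - 24) = (2*l)/(-24 + l) = 2*l/(-24 + l))
(-112777 + (29*h(18) + f(9)))*(-135371 + 483031) = (-112777 + (29*(2*18/(-24 + 18)) + 6))*(-135371 + 483031) = (-112777 + (29*(2*18/(-6)) + 6))*347660 = (-112777 + (29*(2*18*(-⅙)) + 6))*347660 = (-112777 + (29*(-6) + 6))*347660 = (-112777 + (-174 + 6))*347660 = (-112777 - 168)*347660 = -112945*347660 = -39266458700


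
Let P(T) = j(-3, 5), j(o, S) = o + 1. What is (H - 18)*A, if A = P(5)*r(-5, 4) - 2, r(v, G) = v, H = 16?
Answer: -16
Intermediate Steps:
j(o, S) = 1 + o
P(T) = -2 (P(T) = 1 - 3 = -2)
A = 8 (A = -2*(-5) - 2 = 10 - 2 = 8)
(H - 18)*A = (16 - 18)*8 = -2*8 = -16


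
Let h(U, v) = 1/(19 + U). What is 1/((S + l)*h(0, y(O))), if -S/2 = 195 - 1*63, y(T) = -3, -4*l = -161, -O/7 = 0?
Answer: -76/895 ≈ -0.084916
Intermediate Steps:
O = 0 (O = -7*0 = 0)
l = 161/4 (l = -¼*(-161) = 161/4 ≈ 40.250)
S = -264 (S = -2*(195 - 1*63) = -2*(195 - 63) = -2*132 = -264)
1/((S + l)*h(0, y(O))) = 1/((-264 + 161/4)/(19 + 0)) = 1/(-895/4/19) = 1/(-895/4*1/19) = 1/(-895/76) = -76/895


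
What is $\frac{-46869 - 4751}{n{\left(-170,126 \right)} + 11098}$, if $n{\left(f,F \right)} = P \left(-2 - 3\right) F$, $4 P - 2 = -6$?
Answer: $- \frac{12905}{2932} \approx -4.4014$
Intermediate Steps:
$P = -1$ ($P = \frac{1}{2} + \frac{1}{4} \left(-6\right) = \frac{1}{2} - \frac{3}{2} = -1$)
$n{\left(f,F \right)} = 5 F$ ($n{\left(f,F \right)} = - (-2 - 3) F = \left(-1\right) \left(-5\right) F = 5 F$)
$\frac{-46869 - 4751}{n{\left(-170,126 \right)} + 11098} = \frac{-46869 - 4751}{5 \cdot 126 + 11098} = - \frac{51620}{630 + 11098} = - \frac{51620}{11728} = \left(-51620\right) \frac{1}{11728} = - \frac{12905}{2932}$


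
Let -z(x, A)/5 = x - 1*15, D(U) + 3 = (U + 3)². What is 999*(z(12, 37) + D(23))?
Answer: 687312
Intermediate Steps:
D(U) = -3 + (3 + U)² (D(U) = -3 + (U + 3)² = -3 + (3 + U)²)
z(x, A) = 75 - 5*x (z(x, A) = -5*(x - 1*15) = -5*(x - 15) = -5*(-15 + x) = 75 - 5*x)
999*(z(12, 37) + D(23)) = 999*((75 - 5*12) + (-3 + (3 + 23)²)) = 999*((75 - 60) + (-3 + 26²)) = 999*(15 + (-3 + 676)) = 999*(15 + 673) = 999*688 = 687312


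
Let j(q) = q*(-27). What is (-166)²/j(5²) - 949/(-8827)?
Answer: -18661249/458325 ≈ -40.716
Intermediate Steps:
j(q) = -27*q
(-166)²/j(5²) - 949/(-8827) = (-166)²/((-27*5²)) - 949/(-8827) = 27556/((-27*25)) - 949*(-1/8827) = 27556/(-675) + 73/679 = 27556*(-1/675) + 73/679 = -27556/675 + 73/679 = -18661249/458325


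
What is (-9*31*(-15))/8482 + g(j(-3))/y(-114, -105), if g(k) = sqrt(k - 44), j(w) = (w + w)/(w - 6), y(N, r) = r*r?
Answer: 4185/8482 + I*sqrt(390)/33075 ≈ 0.4934 + 0.00059708*I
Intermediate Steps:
y(N, r) = r**2
j(w) = 2*w/(-6 + w) (j(w) = (2*w)/(-6 + w) = 2*w/(-6 + w))
g(k) = sqrt(-44 + k)
(-9*31*(-15))/8482 + g(j(-3))/y(-114, -105) = (-9*31*(-15))/8482 + sqrt(-44 + 2*(-3)/(-6 - 3))/((-105)**2) = -279*(-15)*(1/8482) + sqrt(-44 + 2*(-3)/(-9))/11025 = 4185*(1/8482) + sqrt(-44 + 2*(-3)*(-1/9))*(1/11025) = 4185/8482 + sqrt(-44 + 2/3)*(1/11025) = 4185/8482 + sqrt(-130/3)*(1/11025) = 4185/8482 + (I*sqrt(390)/3)*(1/11025) = 4185/8482 + I*sqrt(390)/33075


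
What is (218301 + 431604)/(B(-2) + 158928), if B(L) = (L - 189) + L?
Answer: 129981/31747 ≈ 4.0943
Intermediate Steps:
B(L) = -189 + 2*L (B(L) = (-189 + L) + L = -189 + 2*L)
(218301 + 431604)/(B(-2) + 158928) = (218301 + 431604)/((-189 + 2*(-2)) + 158928) = 649905/((-189 - 4) + 158928) = 649905/(-193 + 158928) = 649905/158735 = 649905*(1/158735) = 129981/31747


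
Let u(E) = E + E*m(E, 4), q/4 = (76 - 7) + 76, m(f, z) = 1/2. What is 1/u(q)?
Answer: 1/870 ≈ 0.0011494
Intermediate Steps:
m(f, z) = ½
q = 580 (q = 4*((76 - 7) + 76) = 4*(69 + 76) = 4*145 = 580)
u(E) = 3*E/2 (u(E) = E + E*(½) = E + E/2 = 3*E/2)
1/u(q) = 1/((3/2)*580) = 1/870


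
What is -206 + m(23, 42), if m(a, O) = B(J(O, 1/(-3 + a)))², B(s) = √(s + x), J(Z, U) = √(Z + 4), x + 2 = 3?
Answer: -205 + √46 ≈ -198.22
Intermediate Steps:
x = 1 (x = -2 + 3 = 1)
J(Z, U) = √(4 + Z)
B(s) = √(1 + s) (B(s) = √(s + 1) = √(1 + s))
m(a, O) = 1 + √(4 + O) (m(a, O) = (√(1 + √(4 + O)))² = 1 + √(4 + O))
-206 + m(23, 42) = -206 + (1 + √(4 + 42)) = -206 + (1 + √46) = -205 + √46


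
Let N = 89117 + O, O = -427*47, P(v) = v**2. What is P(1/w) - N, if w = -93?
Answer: -597196151/8649 ≈ -69048.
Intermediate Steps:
O = -20069
N = 69048 (N = 89117 - 20069 = 69048)
P(1/w) - N = (1/(-93))**2 - 1*69048 = (-1/93)**2 - 69048 = 1/8649 - 69048 = -597196151/8649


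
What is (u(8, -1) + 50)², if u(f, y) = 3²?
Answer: 3481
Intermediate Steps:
u(f, y) = 9
(u(8, -1) + 50)² = (9 + 50)² = 59² = 3481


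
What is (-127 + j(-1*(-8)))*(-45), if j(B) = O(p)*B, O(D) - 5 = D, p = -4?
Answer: 5355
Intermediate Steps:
O(D) = 5 + D
j(B) = B (j(B) = (5 - 4)*B = 1*B = B)
(-127 + j(-1*(-8)))*(-45) = (-127 - 1*(-8))*(-45) = (-127 + 8)*(-45) = -119*(-45) = 5355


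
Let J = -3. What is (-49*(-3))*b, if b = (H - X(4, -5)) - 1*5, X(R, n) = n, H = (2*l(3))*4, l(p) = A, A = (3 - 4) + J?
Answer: -4704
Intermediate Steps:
A = -4 (A = (3 - 4) - 3 = -1 - 3 = -4)
l(p) = -4
H = -32 (H = (2*(-4))*4 = -8*4 = -32)
b = -32 (b = (-32 - 1*(-5)) - 1*5 = (-32 + 5) - 5 = -27 - 5 = -32)
(-49*(-3))*b = -49*(-3)*(-32) = 147*(-32) = -4704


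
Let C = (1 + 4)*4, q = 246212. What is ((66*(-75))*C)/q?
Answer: -24750/61553 ≈ -0.40209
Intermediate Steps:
C = 20 (C = 5*4 = 20)
((66*(-75))*C)/q = ((66*(-75))*20)/246212 = -4950*20*(1/246212) = -99000*1/246212 = -24750/61553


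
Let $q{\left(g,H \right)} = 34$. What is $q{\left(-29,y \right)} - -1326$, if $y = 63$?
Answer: $1360$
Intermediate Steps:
$q{\left(-29,y \right)} - -1326 = 34 - -1326 = 34 + 1326 = 1360$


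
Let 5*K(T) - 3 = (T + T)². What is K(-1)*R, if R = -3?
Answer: -21/5 ≈ -4.2000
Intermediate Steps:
K(T) = ⅗ + 4*T²/5 (K(T) = ⅗ + (T + T)²/5 = ⅗ + (2*T)²/5 = ⅗ + (4*T²)/5 = ⅗ + 4*T²/5)
K(-1)*R = (⅗ + (⅘)*(-1)²)*(-3) = (⅗ + (⅘)*1)*(-3) = (⅗ + ⅘)*(-3) = (7/5)*(-3) = -21/5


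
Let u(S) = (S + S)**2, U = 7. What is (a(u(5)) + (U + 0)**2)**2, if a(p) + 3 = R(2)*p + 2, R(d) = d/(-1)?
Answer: 23104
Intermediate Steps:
R(d) = -d (R(d) = d*(-1) = -d)
u(S) = 4*S**2 (u(S) = (2*S)**2 = 4*S**2)
a(p) = -1 - 2*p (a(p) = -3 + ((-1*2)*p + 2) = -3 + (-2*p + 2) = -3 + (2 - 2*p) = -1 - 2*p)
(a(u(5)) + (U + 0)**2)**2 = ((-1 - 8*5**2) + (7 + 0)**2)**2 = ((-1 - 8*25) + 7**2)**2 = ((-1 - 2*100) + 49)**2 = ((-1 - 200) + 49)**2 = (-201 + 49)**2 = (-152)**2 = 23104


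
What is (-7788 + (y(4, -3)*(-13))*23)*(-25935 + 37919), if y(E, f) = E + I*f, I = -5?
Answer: -161412496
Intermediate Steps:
y(E, f) = E - 5*f
(-7788 + (y(4, -3)*(-13))*23)*(-25935 + 37919) = (-7788 + ((4 - 5*(-3))*(-13))*23)*(-25935 + 37919) = (-7788 + ((4 + 15)*(-13))*23)*11984 = (-7788 + (19*(-13))*23)*11984 = (-7788 - 247*23)*11984 = (-7788 - 5681)*11984 = -13469*11984 = -161412496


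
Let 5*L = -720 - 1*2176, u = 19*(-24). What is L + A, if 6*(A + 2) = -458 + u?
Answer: -11003/15 ≈ -733.53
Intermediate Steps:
u = -456
L = -2896/5 (L = (-720 - 1*2176)/5 = (-720 - 2176)/5 = (⅕)*(-2896) = -2896/5 ≈ -579.20)
A = -463/3 (A = -2 + (-458 - 456)/6 = -2 + (⅙)*(-914) = -2 - 457/3 = -463/3 ≈ -154.33)
L + A = -2896/5 - 463/3 = -11003/15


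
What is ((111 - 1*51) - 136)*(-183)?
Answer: 13908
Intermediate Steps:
((111 - 1*51) - 136)*(-183) = ((111 - 51) - 136)*(-183) = (60 - 136)*(-183) = -76*(-183) = 13908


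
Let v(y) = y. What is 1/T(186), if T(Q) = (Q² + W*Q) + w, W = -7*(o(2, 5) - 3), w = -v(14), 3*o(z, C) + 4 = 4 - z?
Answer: 1/39356 ≈ 2.5409e-5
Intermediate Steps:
o(z, C) = -z/3 (o(z, C) = -4/3 + (4 - z)/3 = -4/3 + (4/3 - z/3) = -z/3)
w = -14 (w = -1*14 = -14)
W = 77/3 (W = -7*(-⅓*2 - 3) = -7*(-⅔ - 3) = -7*(-11/3) = 77/3 ≈ 25.667)
T(Q) = -14 + Q² + 77*Q/3 (T(Q) = (Q² + 77*Q/3) - 14 = -14 + Q² + 77*Q/3)
1/T(186) = 1/(-14 + 186² + (77/3)*186) = 1/(-14 + 34596 + 4774) = 1/39356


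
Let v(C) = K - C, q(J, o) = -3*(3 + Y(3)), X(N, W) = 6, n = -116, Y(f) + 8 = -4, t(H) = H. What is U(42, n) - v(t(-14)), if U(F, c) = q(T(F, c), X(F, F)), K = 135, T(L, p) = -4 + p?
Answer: -122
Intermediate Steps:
Y(f) = -12 (Y(f) = -8 - 4 = -12)
q(J, o) = 27 (q(J, o) = -3*(3 - 12) = -3*(-9) = 27)
U(F, c) = 27
v(C) = 135 - C
U(42, n) - v(t(-14)) = 27 - (135 - 1*(-14)) = 27 - (135 + 14) = 27 - 1*149 = 27 - 149 = -122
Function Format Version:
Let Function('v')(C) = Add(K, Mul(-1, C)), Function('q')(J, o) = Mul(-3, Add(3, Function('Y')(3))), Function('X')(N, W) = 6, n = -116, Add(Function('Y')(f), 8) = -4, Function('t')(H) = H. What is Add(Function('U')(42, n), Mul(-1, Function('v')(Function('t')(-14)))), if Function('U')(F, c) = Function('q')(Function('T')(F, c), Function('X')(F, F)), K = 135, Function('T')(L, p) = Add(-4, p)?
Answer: -122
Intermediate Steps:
Function('Y')(f) = -12 (Function('Y')(f) = Add(-8, -4) = -12)
Function('q')(J, o) = 27 (Function('q')(J, o) = Mul(-3, Add(3, -12)) = Mul(-3, -9) = 27)
Function('U')(F, c) = 27
Function('v')(C) = Add(135, Mul(-1, C))
Add(Function('U')(42, n), Mul(-1, Function('v')(Function('t')(-14)))) = Add(27, Mul(-1, Add(135, Mul(-1, -14)))) = Add(27, Mul(-1, Add(135, 14))) = Add(27, Mul(-1, 149)) = Add(27, -149) = -122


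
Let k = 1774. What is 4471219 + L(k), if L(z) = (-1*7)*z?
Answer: 4458801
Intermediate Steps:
L(z) = -7*z
4471219 + L(k) = 4471219 - 7*1774 = 4471219 - 12418 = 4458801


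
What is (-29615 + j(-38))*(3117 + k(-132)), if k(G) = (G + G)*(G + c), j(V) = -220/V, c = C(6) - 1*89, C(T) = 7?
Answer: -33536783475/19 ≈ -1.7651e+9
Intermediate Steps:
c = -82 (c = 7 - 1*89 = 7 - 89 = -82)
k(G) = 2*G*(-82 + G) (k(G) = (G + G)*(G - 82) = (2*G)*(-82 + G) = 2*G*(-82 + G))
(-29615 + j(-38))*(3117 + k(-132)) = (-29615 - 220/(-38))*(3117 + 2*(-132)*(-82 - 132)) = (-29615 - 220*(-1/38))*(3117 + 2*(-132)*(-214)) = (-29615 + 110/19)*(3117 + 56496) = -562575/19*59613 = -33536783475/19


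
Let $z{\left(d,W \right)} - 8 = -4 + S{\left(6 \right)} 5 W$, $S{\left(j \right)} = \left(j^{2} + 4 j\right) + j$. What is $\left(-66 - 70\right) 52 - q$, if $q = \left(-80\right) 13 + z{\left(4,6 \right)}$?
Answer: $-8016$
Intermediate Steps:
$S{\left(j \right)} = j^{2} + 5 j$
$z{\left(d,W \right)} = 4 + 330 W$ ($z{\left(d,W \right)} = 8 + \left(-4 + 6 \left(5 + 6\right) 5 W\right) = 8 + \left(-4 + 6 \cdot 11 \cdot 5 W\right) = 8 + \left(-4 + 66 \cdot 5 W\right) = 8 + \left(-4 + 330 W\right) = 4 + 330 W$)
$q = 944$ ($q = \left(-80\right) 13 + \left(4 + 330 \cdot 6\right) = -1040 + \left(4 + 1980\right) = -1040 + 1984 = 944$)
$\left(-66 - 70\right) 52 - q = \left(-66 - 70\right) 52 - 944 = \left(-136\right) 52 - 944 = -7072 - 944 = -8016$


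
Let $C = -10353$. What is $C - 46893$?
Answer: $-57246$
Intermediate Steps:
$C - 46893 = -10353 - 46893 = -57246$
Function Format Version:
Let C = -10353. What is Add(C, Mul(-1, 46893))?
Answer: -57246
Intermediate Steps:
Add(C, Mul(-1, 46893)) = Add(-10353, Mul(-1, 46893)) = Add(-10353, -46893) = -57246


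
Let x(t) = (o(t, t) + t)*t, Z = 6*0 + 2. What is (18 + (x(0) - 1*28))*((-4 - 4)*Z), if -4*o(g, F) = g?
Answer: 160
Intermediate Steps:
o(g, F) = -g/4
Z = 2 (Z = 0 + 2 = 2)
x(t) = 3*t**2/4 (x(t) = (-t/4 + t)*t = (3*t/4)*t = 3*t**2/4)
(18 + (x(0) - 1*28))*((-4 - 4)*Z) = (18 + ((3/4)*0**2 - 1*28))*((-4 - 4)*2) = (18 + ((3/4)*0 - 28))*(-8*2) = (18 + (0 - 28))*(-16) = (18 - 28)*(-16) = -10*(-16) = 160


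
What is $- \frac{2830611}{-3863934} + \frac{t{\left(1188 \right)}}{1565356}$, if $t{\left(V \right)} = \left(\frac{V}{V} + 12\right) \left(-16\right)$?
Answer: $\frac{28398142399}{38772001734} \approx 0.73244$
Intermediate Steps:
$t{\left(V \right)} = -208$ ($t{\left(V \right)} = \left(1 + 12\right) \left(-16\right) = 13 \left(-16\right) = -208$)
$- \frac{2830611}{-3863934} + \frac{t{\left(1188 \right)}}{1565356} = - \frac{2830611}{-3863934} - \frac{208}{1565356} = \left(-2830611\right) \left(- \frac{1}{3863934}\right) - \frac{4}{30103} = \frac{943537}{1287978} - \frac{4}{30103} = \frac{28398142399}{38772001734}$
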